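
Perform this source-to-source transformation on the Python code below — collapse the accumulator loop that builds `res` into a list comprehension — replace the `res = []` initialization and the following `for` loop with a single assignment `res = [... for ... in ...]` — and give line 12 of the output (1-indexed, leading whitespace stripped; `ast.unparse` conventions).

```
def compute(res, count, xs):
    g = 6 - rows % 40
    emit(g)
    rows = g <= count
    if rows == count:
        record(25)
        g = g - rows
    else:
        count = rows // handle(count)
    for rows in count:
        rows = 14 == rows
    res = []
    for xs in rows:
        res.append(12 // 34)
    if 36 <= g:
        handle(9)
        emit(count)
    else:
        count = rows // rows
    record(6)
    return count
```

res = [12 // 34 for xs in rows]

Transformed code:
def compute(res, count, xs):
    g = 6 - rows % 40
    emit(g)
    rows = g <= count
    if rows == count:
        record(25)
        g = g - rows
    else:
        count = rows // handle(count)
    for rows in count:
        rows = 14 == rows
    res = [12 // 34 for xs in rows]
    if 36 <= g:
        handle(9)
        emit(count)
    else:
        count = rows // rows
    record(6)
    return count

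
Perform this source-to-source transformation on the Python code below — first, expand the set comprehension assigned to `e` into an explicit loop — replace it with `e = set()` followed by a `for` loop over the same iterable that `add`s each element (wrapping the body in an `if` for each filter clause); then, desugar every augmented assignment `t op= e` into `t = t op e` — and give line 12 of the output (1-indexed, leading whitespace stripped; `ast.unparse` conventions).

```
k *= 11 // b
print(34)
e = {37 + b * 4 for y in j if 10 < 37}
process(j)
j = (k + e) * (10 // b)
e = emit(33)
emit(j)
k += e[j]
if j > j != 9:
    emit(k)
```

if j > j != 9:

Transformed code:
k = k * (11 // b)
print(34)
e = set()
for y in j:
    if 10 < 37:
        e.add(37 + b * 4)
process(j)
j = (k + e) * (10 // b)
e = emit(33)
emit(j)
k = k + e[j]
if j > j != 9:
    emit(k)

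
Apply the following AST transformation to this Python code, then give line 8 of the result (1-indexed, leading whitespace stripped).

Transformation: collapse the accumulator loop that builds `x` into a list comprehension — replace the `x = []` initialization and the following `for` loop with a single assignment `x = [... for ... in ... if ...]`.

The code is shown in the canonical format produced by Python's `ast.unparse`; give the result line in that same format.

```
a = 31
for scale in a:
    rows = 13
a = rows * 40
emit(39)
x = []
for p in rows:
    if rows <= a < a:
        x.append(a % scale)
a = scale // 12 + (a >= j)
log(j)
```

log(j)

Transformed code:
a = 31
for scale in a:
    rows = 13
a = rows * 40
emit(39)
x = [a % scale for p in rows if rows <= a < a]
a = scale // 12 + (a >= j)
log(j)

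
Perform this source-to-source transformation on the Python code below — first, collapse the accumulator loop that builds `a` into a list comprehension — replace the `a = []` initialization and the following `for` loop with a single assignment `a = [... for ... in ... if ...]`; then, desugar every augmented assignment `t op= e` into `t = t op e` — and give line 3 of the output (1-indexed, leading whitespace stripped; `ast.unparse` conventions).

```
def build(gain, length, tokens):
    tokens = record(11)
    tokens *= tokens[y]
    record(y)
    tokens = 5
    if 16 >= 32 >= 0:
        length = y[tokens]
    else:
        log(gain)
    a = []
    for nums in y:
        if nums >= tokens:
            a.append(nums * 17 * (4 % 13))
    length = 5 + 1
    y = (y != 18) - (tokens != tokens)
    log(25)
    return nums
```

Transformed code:
def build(gain, length, tokens):
    tokens = record(11)
    tokens = tokens * tokens[y]
    record(y)
    tokens = 5
    if 16 >= 32 >= 0:
        length = y[tokens]
    else:
        log(gain)
    a = [nums * 17 * (4 % 13) for nums in y if nums >= tokens]
    length = 5 + 1
    y = (y != 18) - (tokens != tokens)
    log(25)
    return nums

tokens = tokens * tokens[y]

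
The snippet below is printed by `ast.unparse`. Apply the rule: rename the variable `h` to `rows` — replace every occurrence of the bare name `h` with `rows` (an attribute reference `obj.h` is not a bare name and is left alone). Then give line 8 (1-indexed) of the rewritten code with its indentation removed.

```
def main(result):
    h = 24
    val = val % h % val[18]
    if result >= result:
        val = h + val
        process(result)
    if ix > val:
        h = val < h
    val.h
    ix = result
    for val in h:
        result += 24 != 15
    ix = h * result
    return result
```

rows = val < rows

Transformed code:
def main(result):
    rows = 24
    val = val % rows % val[18]
    if result >= result:
        val = rows + val
        process(result)
    if ix > val:
        rows = val < rows
    val.h
    ix = result
    for val in rows:
        result += 24 != 15
    ix = rows * result
    return result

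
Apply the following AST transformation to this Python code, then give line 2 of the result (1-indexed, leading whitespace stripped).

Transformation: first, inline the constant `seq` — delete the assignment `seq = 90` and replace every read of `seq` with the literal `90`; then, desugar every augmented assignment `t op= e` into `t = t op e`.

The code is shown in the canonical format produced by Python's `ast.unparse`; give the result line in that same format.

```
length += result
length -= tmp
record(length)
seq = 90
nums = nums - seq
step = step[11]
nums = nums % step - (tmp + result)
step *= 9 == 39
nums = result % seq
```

length = length - tmp

Transformed code:
length = length + result
length = length - tmp
record(length)
nums = nums - 90
step = step[11]
nums = nums % step - (tmp + result)
step = step * (9 == 39)
nums = result % 90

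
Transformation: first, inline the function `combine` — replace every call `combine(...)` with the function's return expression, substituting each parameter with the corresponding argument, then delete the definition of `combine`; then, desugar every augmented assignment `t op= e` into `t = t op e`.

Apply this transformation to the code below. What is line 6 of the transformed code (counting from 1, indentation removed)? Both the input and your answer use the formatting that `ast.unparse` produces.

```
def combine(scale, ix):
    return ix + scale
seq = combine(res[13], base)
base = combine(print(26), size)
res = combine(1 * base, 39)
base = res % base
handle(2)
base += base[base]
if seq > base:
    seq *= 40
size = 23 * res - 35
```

base = base + base[base]

Transformed code:
seq = base + res[13]
base = size + print(26)
res = 39 + 1 * base
base = res % base
handle(2)
base = base + base[base]
if seq > base:
    seq = seq * 40
size = 23 * res - 35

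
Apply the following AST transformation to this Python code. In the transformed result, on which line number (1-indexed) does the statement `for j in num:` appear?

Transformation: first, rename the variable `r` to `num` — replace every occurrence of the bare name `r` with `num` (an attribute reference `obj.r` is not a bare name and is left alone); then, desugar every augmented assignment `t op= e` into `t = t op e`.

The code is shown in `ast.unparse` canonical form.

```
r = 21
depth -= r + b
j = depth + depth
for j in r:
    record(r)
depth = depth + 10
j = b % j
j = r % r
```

4

Transformed code:
num = 21
depth = depth - (num + b)
j = depth + depth
for j in num:
    record(num)
depth = depth + 10
j = b % j
j = num % num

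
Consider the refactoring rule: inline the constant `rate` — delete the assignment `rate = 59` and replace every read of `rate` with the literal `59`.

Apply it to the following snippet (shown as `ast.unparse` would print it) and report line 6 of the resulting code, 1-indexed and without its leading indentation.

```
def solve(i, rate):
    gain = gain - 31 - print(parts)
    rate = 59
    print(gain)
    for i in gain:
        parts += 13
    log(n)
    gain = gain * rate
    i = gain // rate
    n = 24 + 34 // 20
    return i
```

Transformed code:
def solve(i, rate):
    gain = gain - 31 - print(parts)
    print(gain)
    for i in gain:
        parts += 13
    log(n)
    gain = gain * 59
    i = gain // 59
    n = 24 + 34 // 20
    return i

log(n)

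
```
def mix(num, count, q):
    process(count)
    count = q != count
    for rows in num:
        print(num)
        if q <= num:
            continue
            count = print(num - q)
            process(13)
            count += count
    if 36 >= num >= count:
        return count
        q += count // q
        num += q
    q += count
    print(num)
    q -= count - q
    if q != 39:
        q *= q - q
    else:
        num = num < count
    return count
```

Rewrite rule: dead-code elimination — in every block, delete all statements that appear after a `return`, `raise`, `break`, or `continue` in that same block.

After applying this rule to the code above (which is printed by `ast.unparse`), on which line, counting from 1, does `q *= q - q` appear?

14

Transformed code:
def mix(num, count, q):
    process(count)
    count = q != count
    for rows in num:
        print(num)
        if q <= num:
            continue
    if 36 >= num >= count:
        return count
    q += count
    print(num)
    q -= count - q
    if q != 39:
        q *= q - q
    else:
        num = num < count
    return count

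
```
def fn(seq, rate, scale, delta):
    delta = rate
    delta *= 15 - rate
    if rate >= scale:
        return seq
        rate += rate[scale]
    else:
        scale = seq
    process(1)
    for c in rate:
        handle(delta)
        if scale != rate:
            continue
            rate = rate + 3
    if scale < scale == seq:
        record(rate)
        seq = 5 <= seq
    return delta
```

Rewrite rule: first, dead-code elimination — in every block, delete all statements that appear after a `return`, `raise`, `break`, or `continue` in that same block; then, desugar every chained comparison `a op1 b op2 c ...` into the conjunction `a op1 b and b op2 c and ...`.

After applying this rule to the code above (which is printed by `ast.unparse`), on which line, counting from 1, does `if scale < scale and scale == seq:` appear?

Transformed code:
def fn(seq, rate, scale, delta):
    delta = rate
    delta *= 15 - rate
    if rate >= scale:
        return seq
    else:
        scale = seq
    process(1)
    for c in rate:
        handle(delta)
        if scale != rate:
            continue
    if scale < scale and scale == seq:
        record(rate)
        seq = 5 <= seq
    return delta

13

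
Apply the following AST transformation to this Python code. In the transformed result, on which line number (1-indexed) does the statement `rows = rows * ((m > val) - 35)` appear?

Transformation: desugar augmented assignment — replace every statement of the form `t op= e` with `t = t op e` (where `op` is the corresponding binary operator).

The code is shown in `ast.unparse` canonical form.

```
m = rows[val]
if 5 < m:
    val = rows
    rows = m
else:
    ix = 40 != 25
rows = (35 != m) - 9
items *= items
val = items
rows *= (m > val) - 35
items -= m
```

10

Transformed code:
m = rows[val]
if 5 < m:
    val = rows
    rows = m
else:
    ix = 40 != 25
rows = (35 != m) - 9
items = items * items
val = items
rows = rows * ((m > val) - 35)
items = items - m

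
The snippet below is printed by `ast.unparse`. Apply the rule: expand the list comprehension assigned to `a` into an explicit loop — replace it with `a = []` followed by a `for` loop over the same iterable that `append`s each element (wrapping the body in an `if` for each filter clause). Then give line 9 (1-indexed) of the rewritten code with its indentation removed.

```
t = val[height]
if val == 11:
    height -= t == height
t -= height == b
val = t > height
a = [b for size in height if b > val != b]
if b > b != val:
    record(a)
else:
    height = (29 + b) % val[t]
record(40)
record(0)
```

a.append(b)

Transformed code:
t = val[height]
if val == 11:
    height -= t == height
t -= height == b
val = t > height
a = []
for size in height:
    if b > val != b:
        a.append(b)
if b > b != val:
    record(a)
else:
    height = (29 + b) % val[t]
record(40)
record(0)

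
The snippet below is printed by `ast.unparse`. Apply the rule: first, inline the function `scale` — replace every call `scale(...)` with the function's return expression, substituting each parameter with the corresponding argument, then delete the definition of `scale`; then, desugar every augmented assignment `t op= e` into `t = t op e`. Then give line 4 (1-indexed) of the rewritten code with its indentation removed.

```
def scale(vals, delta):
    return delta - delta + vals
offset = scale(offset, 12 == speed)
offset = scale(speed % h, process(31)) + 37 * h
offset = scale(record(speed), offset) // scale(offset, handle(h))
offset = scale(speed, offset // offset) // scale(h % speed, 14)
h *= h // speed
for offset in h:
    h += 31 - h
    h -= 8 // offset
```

Transformed code:
offset = (12 == speed) - (12 == speed) + offset
offset = process(31) - process(31) + speed % h + 37 * h
offset = (offset - offset + record(speed)) // (handle(h) - handle(h) + offset)
offset = (offset // offset - offset // offset + speed) // (14 - 14 + h % speed)
h = h * (h // speed)
for offset in h:
    h = h + (31 - h)
    h = h - 8 // offset

offset = (offset // offset - offset // offset + speed) // (14 - 14 + h % speed)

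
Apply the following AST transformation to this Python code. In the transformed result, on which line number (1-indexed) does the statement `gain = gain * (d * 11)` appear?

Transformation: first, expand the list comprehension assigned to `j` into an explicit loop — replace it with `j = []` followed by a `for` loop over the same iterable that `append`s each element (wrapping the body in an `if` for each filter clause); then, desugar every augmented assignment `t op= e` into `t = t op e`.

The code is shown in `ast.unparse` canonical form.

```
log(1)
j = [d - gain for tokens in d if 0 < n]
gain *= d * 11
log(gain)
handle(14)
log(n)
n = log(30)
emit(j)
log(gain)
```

Transformed code:
log(1)
j = []
for tokens in d:
    if 0 < n:
        j.append(d - gain)
gain = gain * (d * 11)
log(gain)
handle(14)
log(n)
n = log(30)
emit(j)
log(gain)

6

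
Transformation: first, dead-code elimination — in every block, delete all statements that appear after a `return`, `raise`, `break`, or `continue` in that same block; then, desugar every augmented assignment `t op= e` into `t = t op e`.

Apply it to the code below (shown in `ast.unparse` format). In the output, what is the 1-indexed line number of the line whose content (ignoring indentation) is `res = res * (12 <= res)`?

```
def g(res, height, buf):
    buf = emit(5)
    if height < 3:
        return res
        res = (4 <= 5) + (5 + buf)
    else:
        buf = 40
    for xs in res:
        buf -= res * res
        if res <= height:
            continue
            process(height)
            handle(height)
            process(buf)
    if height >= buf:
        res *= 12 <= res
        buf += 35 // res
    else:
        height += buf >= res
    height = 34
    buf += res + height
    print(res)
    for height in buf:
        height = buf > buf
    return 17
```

12

Transformed code:
def g(res, height, buf):
    buf = emit(5)
    if height < 3:
        return res
    else:
        buf = 40
    for xs in res:
        buf = buf - res * res
        if res <= height:
            continue
    if height >= buf:
        res = res * (12 <= res)
        buf = buf + 35 // res
    else:
        height = height + (buf >= res)
    height = 34
    buf = buf + (res + height)
    print(res)
    for height in buf:
        height = buf > buf
    return 17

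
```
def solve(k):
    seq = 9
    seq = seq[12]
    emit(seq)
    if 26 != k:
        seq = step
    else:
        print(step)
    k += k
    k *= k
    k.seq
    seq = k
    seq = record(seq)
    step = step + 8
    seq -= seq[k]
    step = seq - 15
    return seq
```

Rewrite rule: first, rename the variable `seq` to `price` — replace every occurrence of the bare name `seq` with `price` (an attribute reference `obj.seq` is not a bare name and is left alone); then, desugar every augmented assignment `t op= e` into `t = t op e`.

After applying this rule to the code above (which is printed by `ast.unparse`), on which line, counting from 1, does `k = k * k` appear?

Transformed code:
def solve(k):
    price = 9
    price = price[12]
    emit(price)
    if 26 != k:
        price = step
    else:
        print(step)
    k = k + k
    k = k * k
    k.seq
    price = k
    price = record(price)
    step = step + 8
    price = price - price[k]
    step = price - 15
    return price

10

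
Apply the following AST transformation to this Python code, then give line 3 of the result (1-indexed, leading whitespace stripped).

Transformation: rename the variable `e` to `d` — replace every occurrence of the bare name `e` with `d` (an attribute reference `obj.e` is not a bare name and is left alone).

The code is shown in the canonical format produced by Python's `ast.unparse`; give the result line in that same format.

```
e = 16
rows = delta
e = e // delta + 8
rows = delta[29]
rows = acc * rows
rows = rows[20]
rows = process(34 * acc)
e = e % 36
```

d = d // delta + 8

Transformed code:
d = 16
rows = delta
d = d // delta + 8
rows = delta[29]
rows = acc * rows
rows = rows[20]
rows = process(34 * acc)
d = d % 36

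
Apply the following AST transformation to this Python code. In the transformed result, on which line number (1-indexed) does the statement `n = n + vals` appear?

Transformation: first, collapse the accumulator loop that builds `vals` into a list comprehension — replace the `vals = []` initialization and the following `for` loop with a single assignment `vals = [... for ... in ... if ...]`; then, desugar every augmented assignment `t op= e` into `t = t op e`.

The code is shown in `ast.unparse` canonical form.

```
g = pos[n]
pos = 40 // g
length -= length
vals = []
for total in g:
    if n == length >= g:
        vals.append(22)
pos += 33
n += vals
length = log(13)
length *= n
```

6

Transformed code:
g = pos[n]
pos = 40 // g
length = length - length
vals = [22 for total in g if n == length >= g]
pos = pos + 33
n = n + vals
length = log(13)
length = length * n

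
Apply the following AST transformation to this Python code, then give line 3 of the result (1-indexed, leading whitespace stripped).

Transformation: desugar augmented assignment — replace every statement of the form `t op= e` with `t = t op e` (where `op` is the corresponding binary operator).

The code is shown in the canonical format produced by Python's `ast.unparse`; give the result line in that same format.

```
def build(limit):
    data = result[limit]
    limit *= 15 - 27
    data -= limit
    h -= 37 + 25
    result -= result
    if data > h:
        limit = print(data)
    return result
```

Transformed code:
def build(limit):
    data = result[limit]
    limit = limit * (15 - 27)
    data = data - limit
    h = h - (37 + 25)
    result = result - result
    if data > h:
        limit = print(data)
    return result

limit = limit * (15 - 27)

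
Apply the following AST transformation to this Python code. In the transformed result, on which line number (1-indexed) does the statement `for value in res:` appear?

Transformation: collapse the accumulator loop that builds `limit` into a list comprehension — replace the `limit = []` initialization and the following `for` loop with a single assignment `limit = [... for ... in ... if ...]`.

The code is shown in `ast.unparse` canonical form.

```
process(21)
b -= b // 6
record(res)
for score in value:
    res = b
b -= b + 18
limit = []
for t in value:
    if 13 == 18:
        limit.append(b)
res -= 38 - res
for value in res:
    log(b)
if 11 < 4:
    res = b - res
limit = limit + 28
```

Transformed code:
process(21)
b -= b // 6
record(res)
for score in value:
    res = b
b -= b + 18
limit = [b for t in value if 13 == 18]
res -= 38 - res
for value in res:
    log(b)
if 11 < 4:
    res = b - res
limit = limit + 28

9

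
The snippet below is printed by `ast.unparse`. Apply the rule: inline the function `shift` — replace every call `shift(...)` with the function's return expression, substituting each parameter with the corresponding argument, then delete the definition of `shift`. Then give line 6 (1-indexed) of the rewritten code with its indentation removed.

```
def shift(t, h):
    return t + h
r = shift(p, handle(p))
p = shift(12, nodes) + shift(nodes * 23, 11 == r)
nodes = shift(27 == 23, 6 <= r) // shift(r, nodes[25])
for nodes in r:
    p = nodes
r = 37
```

Transformed code:
r = p + handle(p)
p = 12 + nodes + (nodes * 23 + (11 == r))
nodes = ((27 == 23) + (6 <= r)) // (r + nodes[25])
for nodes in r:
    p = nodes
r = 37

r = 37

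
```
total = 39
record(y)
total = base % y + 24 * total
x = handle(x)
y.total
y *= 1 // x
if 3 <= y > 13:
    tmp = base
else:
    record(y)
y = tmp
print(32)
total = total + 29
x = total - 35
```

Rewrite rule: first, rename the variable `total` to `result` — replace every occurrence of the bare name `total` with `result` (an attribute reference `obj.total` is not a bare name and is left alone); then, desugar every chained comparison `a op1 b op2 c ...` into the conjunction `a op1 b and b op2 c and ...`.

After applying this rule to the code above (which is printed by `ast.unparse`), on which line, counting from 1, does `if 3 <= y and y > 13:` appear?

Transformed code:
result = 39
record(y)
result = base % y + 24 * result
x = handle(x)
y.total
y *= 1 // x
if 3 <= y and y > 13:
    tmp = base
else:
    record(y)
y = tmp
print(32)
result = result + 29
x = result - 35

7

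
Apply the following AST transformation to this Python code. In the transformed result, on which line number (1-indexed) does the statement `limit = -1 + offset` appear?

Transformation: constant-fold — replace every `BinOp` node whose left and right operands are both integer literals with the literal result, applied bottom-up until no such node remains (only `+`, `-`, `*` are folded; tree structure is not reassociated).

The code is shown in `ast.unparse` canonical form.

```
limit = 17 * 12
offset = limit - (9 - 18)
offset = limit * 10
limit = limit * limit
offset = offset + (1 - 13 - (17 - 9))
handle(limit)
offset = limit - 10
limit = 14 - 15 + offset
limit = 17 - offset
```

Transformed code:
limit = 204
offset = limit - -9
offset = limit * 10
limit = limit * limit
offset = offset + -20
handle(limit)
offset = limit - 10
limit = -1 + offset
limit = 17 - offset

8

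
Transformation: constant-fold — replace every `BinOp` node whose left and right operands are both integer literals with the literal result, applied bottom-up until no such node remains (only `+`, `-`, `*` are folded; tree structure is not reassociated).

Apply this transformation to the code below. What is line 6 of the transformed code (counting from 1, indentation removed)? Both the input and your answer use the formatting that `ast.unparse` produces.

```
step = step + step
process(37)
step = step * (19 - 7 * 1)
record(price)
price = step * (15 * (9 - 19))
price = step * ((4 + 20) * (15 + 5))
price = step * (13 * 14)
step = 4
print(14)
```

price = step * 480

Transformed code:
step = step + step
process(37)
step = step * 12
record(price)
price = step * -150
price = step * 480
price = step * 182
step = 4
print(14)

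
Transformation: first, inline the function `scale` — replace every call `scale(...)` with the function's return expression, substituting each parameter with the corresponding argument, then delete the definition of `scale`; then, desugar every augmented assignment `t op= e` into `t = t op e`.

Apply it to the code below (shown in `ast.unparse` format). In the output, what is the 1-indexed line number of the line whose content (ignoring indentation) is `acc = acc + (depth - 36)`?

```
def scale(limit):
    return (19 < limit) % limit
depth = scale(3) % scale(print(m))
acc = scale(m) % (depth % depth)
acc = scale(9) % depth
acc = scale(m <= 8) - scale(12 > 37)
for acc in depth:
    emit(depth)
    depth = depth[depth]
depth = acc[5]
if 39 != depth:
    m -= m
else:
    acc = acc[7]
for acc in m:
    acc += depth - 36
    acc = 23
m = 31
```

14

Transformed code:
depth = (19 < 3) % 3 % ((19 < print(m)) % print(m))
acc = (19 < m) % m % (depth % depth)
acc = (19 < 9) % 9 % depth
acc = (19 < (m <= 8)) % (m <= 8) - (19 < (12 > 37)) % (12 > 37)
for acc in depth:
    emit(depth)
    depth = depth[depth]
depth = acc[5]
if 39 != depth:
    m = m - m
else:
    acc = acc[7]
for acc in m:
    acc = acc + (depth - 36)
    acc = 23
m = 31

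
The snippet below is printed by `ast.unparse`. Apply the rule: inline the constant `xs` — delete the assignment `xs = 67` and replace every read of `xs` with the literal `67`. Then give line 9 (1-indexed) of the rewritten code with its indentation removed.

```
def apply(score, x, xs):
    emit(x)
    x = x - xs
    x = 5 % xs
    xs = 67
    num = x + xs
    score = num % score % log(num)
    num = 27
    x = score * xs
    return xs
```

return 67

Transformed code:
def apply(score, x, xs):
    emit(x)
    x = x - 67
    x = 5 % 67
    num = x + 67
    score = num % score % log(num)
    num = 27
    x = score * 67
    return 67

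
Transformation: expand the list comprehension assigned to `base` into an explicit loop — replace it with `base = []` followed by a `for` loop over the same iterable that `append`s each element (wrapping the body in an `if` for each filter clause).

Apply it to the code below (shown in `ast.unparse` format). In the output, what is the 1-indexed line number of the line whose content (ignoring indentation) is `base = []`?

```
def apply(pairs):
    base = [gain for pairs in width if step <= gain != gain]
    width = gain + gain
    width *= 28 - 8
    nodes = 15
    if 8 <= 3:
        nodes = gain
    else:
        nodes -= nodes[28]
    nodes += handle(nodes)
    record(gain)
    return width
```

Transformed code:
def apply(pairs):
    base = []
    for pairs in width:
        if step <= gain != gain:
            base.append(gain)
    width = gain + gain
    width *= 28 - 8
    nodes = 15
    if 8 <= 3:
        nodes = gain
    else:
        nodes -= nodes[28]
    nodes += handle(nodes)
    record(gain)
    return width

2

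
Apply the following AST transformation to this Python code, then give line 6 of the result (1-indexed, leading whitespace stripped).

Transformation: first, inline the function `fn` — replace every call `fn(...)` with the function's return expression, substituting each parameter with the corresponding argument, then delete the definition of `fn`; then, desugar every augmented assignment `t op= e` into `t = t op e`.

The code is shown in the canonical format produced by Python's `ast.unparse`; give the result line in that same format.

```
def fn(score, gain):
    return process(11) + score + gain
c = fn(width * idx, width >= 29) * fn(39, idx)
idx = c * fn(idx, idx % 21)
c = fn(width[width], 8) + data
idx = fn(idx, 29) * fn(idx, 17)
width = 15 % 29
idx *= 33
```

idx = idx * 33

Transformed code:
c = (process(11) + width * idx + (width >= 29)) * (process(11) + 39 + idx)
idx = c * (process(11) + idx + idx % 21)
c = process(11) + width[width] + 8 + data
idx = (process(11) + idx + 29) * (process(11) + idx + 17)
width = 15 % 29
idx = idx * 33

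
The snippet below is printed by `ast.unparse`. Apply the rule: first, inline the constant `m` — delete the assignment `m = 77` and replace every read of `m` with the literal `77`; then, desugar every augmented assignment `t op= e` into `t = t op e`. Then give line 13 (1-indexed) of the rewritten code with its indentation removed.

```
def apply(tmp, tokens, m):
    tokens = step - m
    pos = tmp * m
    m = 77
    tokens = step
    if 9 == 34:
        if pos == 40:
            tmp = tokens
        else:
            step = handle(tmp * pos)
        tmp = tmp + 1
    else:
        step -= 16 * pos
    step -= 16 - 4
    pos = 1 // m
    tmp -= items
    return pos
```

step = step - (16 - 4)

Transformed code:
def apply(tmp, tokens, m):
    tokens = step - 77
    pos = tmp * 77
    tokens = step
    if 9 == 34:
        if pos == 40:
            tmp = tokens
        else:
            step = handle(tmp * pos)
        tmp = tmp + 1
    else:
        step = step - 16 * pos
    step = step - (16 - 4)
    pos = 1 // 77
    tmp = tmp - items
    return pos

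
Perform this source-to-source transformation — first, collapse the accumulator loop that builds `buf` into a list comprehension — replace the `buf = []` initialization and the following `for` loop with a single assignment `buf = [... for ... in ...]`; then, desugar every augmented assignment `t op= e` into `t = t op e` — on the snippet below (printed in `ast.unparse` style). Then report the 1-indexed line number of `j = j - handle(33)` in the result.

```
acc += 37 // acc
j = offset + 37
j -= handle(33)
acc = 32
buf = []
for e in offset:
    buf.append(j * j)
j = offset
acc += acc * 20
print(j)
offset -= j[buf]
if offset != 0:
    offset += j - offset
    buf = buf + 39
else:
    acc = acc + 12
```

3

Transformed code:
acc = acc + 37 // acc
j = offset + 37
j = j - handle(33)
acc = 32
buf = [j * j for e in offset]
j = offset
acc = acc + acc * 20
print(j)
offset = offset - j[buf]
if offset != 0:
    offset = offset + (j - offset)
    buf = buf + 39
else:
    acc = acc + 12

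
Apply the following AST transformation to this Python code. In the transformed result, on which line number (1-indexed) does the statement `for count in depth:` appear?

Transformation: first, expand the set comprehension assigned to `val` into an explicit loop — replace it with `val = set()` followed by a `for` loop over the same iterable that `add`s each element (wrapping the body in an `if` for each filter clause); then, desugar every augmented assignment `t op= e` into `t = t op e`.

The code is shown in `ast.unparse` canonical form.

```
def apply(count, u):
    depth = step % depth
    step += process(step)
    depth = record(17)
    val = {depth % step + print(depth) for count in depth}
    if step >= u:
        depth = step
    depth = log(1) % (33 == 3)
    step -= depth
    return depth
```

6

Transformed code:
def apply(count, u):
    depth = step % depth
    step = step + process(step)
    depth = record(17)
    val = set()
    for count in depth:
        val.add(depth % step + print(depth))
    if step >= u:
        depth = step
    depth = log(1) % (33 == 3)
    step = step - depth
    return depth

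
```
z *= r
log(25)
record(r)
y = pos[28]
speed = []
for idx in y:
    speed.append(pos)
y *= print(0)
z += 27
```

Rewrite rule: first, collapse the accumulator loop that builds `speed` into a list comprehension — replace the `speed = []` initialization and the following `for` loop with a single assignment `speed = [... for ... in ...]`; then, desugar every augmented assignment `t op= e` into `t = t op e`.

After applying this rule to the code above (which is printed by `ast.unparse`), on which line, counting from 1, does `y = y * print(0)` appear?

Transformed code:
z = z * r
log(25)
record(r)
y = pos[28]
speed = [pos for idx in y]
y = y * print(0)
z = z + 27

6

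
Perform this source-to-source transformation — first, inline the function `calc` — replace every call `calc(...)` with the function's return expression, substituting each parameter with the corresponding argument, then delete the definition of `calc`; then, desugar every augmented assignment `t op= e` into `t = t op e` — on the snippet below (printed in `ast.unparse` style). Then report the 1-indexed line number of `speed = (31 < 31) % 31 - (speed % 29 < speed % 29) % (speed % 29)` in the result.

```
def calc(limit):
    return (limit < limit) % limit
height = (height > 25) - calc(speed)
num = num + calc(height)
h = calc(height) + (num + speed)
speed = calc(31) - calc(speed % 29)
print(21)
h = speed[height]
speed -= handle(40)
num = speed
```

4

Transformed code:
height = (height > 25) - (speed < speed) % speed
num = num + (height < height) % height
h = (height < height) % height + (num + speed)
speed = (31 < 31) % 31 - (speed % 29 < speed % 29) % (speed % 29)
print(21)
h = speed[height]
speed = speed - handle(40)
num = speed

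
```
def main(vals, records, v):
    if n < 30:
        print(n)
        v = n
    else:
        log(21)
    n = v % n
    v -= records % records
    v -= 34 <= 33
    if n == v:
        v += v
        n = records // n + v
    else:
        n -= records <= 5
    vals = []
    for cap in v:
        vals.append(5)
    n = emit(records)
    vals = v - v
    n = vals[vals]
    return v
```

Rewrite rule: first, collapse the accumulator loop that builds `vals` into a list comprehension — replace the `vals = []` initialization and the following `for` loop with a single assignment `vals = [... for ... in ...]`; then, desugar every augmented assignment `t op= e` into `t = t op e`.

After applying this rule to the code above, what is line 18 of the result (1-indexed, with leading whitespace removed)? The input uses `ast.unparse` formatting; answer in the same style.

n = vals[vals]

Transformed code:
def main(vals, records, v):
    if n < 30:
        print(n)
        v = n
    else:
        log(21)
    n = v % n
    v = v - records % records
    v = v - (34 <= 33)
    if n == v:
        v = v + v
        n = records // n + v
    else:
        n = n - (records <= 5)
    vals = [5 for cap in v]
    n = emit(records)
    vals = v - v
    n = vals[vals]
    return v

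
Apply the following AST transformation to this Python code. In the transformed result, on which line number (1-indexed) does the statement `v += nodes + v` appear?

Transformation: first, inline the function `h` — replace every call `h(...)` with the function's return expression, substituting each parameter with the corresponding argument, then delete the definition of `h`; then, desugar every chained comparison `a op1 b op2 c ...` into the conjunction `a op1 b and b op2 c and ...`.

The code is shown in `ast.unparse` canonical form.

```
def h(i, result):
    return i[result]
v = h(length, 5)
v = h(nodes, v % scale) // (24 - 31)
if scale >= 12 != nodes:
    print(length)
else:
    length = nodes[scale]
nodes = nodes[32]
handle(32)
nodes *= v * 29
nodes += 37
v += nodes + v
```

11

Transformed code:
v = length[5]
v = nodes[v % scale] // (24 - 31)
if scale >= 12 and 12 != nodes:
    print(length)
else:
    length = nodes[scale]
nodes = nodes[32]
handle(32)
nodes *= v * 29
nodes += 37
v += nodes + v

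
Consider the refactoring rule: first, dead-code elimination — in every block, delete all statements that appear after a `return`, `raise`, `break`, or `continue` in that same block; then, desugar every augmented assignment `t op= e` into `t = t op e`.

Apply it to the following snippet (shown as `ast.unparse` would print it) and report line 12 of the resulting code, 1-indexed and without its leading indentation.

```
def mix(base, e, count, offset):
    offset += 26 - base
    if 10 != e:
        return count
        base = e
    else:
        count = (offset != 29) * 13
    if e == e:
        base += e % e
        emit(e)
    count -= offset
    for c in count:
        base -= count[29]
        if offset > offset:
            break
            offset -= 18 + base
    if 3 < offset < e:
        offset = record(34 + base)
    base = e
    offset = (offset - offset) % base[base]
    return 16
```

base = base - count[29]

Transformed code:
def mix(base, e, count, offset):
    offset = offset + (26 - base)
    if 10 != e:
        return count
    else:
        count = (offset != 29) * 13
    if e == e:
        base = base + e % e
        emit(e)
    count = count - offset
    for c in count:
        base = base - count[29]
        if offset > offset:
            break
    if 3 < offset < e:
        offset = record(34 + base)
    base = e
    offset = (offset - offset) % base[base]
    return 16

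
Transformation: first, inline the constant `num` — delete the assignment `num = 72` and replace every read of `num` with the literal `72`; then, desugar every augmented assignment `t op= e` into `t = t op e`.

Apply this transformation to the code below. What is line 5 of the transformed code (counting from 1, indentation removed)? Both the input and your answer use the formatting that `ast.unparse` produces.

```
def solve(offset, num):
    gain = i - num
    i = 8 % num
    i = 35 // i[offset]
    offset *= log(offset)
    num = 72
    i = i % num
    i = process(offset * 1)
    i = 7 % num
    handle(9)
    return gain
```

Transformed code:
def solve(offset, num):
    gain = i - 72
    i = 8 % 72
    i = 35 // i[offset]
    offset = offset * log(offset)
    i = i % 72
    i = process(offset * 1)
    i = 7 % 72
    handle(9)
    return gain

offset = offset * log(offset)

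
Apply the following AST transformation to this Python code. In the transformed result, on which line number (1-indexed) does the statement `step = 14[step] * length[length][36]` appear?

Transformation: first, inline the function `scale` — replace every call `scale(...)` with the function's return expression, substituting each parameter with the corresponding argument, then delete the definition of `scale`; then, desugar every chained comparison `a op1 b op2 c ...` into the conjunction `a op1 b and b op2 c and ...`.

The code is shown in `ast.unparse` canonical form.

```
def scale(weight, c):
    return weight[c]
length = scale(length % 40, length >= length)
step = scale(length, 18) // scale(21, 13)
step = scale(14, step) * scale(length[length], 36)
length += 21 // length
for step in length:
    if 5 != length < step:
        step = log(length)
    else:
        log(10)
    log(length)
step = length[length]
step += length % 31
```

Transformed code:
length = (length % 40)[length >= length]
step = length[18] // 21[13]
step = 14[step] * length[length][36]
length += 21 // length
for step in length:
    if 5 != length and length < step:
        step = log(length)
    else:
        log(10)
    log(length)
step = length[length]
step += length % 31

3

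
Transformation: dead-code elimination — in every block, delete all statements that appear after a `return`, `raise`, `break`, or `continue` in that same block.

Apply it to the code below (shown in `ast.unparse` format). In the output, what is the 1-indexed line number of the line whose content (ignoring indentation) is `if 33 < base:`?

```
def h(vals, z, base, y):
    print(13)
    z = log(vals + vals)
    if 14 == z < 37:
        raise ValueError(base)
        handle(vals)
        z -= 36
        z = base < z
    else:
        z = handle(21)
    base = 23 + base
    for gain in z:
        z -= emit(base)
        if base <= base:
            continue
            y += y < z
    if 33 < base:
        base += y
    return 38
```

13

Transformed code:
def h(vals, z, base, y):
    print(13)
    z = log(vals + vals)
    if 14 == z < 37:
        raise ValueError(base)
    else:
        z = handle(21)
    base = 23 + base
    for gain in z:
        z -= emit(base)
        if base <= base:
            continue
    if 33 < base:
        base += y
    return 38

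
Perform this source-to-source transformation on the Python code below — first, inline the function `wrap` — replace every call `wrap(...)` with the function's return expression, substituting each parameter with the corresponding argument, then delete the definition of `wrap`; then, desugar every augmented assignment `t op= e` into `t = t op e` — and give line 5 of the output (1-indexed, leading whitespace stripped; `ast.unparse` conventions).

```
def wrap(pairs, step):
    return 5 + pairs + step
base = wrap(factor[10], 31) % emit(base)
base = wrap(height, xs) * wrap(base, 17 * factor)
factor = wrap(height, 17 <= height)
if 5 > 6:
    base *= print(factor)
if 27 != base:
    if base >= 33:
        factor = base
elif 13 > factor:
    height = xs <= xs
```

Transformed code:
base = (5 + factor[10] + 31) % emit(base)
base = (5 + height + xs) * (5 + base + 17 * factor)
factor = 5 + height + (17 <= height)
if 5 > 6:
    base = base * print(factor)
if 27 != base:
    if base >= 33:
        factor = base
elif 13 > factor:
    height = xs <= xs

base = base * print(factor)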